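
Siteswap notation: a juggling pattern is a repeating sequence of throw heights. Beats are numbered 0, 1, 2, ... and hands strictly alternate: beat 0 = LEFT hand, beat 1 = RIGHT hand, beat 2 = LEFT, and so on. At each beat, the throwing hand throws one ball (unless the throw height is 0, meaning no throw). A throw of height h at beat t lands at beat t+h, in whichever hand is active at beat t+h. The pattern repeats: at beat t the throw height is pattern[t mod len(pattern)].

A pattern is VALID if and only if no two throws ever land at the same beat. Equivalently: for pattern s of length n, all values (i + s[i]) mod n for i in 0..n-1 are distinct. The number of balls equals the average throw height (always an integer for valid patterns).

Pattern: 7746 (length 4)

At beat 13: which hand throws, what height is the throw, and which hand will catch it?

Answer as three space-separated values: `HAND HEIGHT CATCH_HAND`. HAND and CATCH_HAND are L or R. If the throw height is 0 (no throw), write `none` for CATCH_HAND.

Beat 13: 13 mod 2 = 1, so hand = R
Throw height = pattern[13 mod 4] = pattern[1] = 7
Lands at beat 13+7=20, 20 mod 2 = 0, so catch hand = L

Answer: R 7 L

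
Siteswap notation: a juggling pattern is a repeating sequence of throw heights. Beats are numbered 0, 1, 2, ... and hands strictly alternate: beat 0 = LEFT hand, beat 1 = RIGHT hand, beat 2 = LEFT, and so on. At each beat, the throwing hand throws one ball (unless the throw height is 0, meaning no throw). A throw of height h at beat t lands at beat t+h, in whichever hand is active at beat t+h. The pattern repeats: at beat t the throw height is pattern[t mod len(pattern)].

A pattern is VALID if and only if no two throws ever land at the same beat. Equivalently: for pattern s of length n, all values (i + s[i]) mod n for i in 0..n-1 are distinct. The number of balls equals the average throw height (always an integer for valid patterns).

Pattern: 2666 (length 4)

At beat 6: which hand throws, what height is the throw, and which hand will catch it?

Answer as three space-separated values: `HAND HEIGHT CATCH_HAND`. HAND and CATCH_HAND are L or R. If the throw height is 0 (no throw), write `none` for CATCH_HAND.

Answer: L 6 L

Derivation:
Beat 6: 6 mod 2 = 0, so hand = L
Throw height = pattern[6 mod 4] = pattern[2] = 6
Lands at beat 6+6=12, 12 mod 2 = 0, so catch hand = L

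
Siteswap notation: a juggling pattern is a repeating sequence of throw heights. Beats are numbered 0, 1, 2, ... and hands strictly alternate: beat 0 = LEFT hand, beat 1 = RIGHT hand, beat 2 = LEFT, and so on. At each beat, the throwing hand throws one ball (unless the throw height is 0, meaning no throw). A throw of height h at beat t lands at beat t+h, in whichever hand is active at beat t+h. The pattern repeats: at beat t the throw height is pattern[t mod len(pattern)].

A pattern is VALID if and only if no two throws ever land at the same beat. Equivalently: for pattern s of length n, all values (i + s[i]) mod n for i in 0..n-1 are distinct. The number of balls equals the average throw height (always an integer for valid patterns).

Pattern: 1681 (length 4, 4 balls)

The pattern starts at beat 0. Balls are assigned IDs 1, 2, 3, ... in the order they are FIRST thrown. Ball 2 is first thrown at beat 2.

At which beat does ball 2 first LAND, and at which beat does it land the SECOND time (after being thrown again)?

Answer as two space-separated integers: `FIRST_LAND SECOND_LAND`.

Beat 0 (L): throw ball1 h=1 -> lands@1:R; in-air after throw: [b1@1:R]
Beat 1 (R): throw ball1 h=6 -> lands@7:R; in-air after throw: [b1@7:R]
Beat 2 (L): throw ball2 h=8 -> lands@10:L; in-air after throw: [b1@7:R b2@10:L]
Beat 3 (R): throw ball3 h=1 -> lands@4:L; in-air after throw: [b3@4:L b1@7:R b2@10:L]
Beat 4 (L): throw ball3 h=1 -> lands@5:R; in-air after throw: [b3@5:R b1@7:R b2@10:L]
Beat 5 (R): throw ball3 h=6 -> lands@11:R; in-air after throw: [b1@7:R b2@10:L b3@11:R]
Beat 6 (L): throw ball4 h=8 -> lands@14:L; in-air after throw: [b1@7:R b2@10:L b3@11:R b4@14:L]
Beat 7 (R): throw ball1 h=1 -> lands@8:L; in-air after throw: [b1@8:L b2@10:L b3@11:R b4@14:L]
Beat 8 (L): throw ball1 h=1 -> lands@9:R; in-air after throw: [b1@9:R b2@10:L b3@11:R b4@14:L]
Beat 9 (R): throw ball1 h=6 -> lands@15:R; in-air after throw: [b2@10:L b3@11:R b4@14:L b1@15:R]
Beat 10 (L): throw ball2 h=8 -> lands@18:L; in-air after throw: [b3@11:R b4@14:L b1@15:R b2@18:L]
Beat 11 (R): throw ball3 h=1 -> lands@12:L; in-air after throw: [b3@12:L b4@14:L b1@15:R b2@18:L]
Beat 12 (L): throw ball3 h=1 -> lands@13:R; in-air after throw: [b3@13:R b4@14:L b1@15:R b2@18:L]
Beat 13 (R): throw ball3 h=6 -> lands@19:R; in-air after throw: [b4@14:L b1@15:R b2@18:L b3@19:R]
Beat 14 (L): throw ball4 h=8 -> lands@22:L; in-air after throw: [b1@15:R b2@18:L b3@19:R b4@22:L]
Beat 15 (R): throw ball1 h=1 -> lands@16:L; in-air after throw: [b1@16:L b2@18:L b3@19:R b4@22:L]
Beat 16 (L): throw ball1 h=1 -> lands@17:R; in-air after throw: [b1@17:R b2@18:L b3@19:R b4@22:L]
Beat 17 (R): throw ball1 h=6 -> lands@23:R; in-air after throw: [b2@18:L b3@19:R b4@22:L b1@23:R]
Beat 18 (L): throw ball2 h=8 -> lands@26:L; in-air after throw: [b3@19:R b4@22:L b1@23:R b2@26:L]
Ball 2: thrown@2 h=8 -> first land @10; rethrown@10 h=8 -> second land @18

Answer: 10 18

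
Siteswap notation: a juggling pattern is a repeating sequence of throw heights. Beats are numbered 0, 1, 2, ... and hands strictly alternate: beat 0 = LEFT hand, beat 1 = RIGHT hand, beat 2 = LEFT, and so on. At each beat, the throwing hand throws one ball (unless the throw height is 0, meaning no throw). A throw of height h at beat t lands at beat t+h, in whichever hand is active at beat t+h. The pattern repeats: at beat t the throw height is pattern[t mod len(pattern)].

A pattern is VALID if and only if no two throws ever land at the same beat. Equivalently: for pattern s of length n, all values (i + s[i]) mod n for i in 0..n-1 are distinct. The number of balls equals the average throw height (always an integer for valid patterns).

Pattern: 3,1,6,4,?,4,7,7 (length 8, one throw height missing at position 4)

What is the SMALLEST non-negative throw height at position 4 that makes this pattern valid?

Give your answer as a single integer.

Answer: 0

Derivation:
i=0: (0 + 3) mod 8 = 3
i=1: (1 + 1) mod 8 = 2
i=2: (2 + 6) mod 8 = 0
i=3: (3 + 4) mod 8 = 7
i=4: s[i]=? (unknown)
i=5: (5 + 4) mod 8 = 1
i=6: (6 + 7) mod 8 = 5
i=7: (7 + 7) mod 8 = 6
Known residues: [0, 1, 2, 3, 5, 6, 7]; need a permutation of 0..7, so missing residue r = 4
Need (4 + s) mod 8 = 4; smallest s = (4 - 4) mod 8 = 0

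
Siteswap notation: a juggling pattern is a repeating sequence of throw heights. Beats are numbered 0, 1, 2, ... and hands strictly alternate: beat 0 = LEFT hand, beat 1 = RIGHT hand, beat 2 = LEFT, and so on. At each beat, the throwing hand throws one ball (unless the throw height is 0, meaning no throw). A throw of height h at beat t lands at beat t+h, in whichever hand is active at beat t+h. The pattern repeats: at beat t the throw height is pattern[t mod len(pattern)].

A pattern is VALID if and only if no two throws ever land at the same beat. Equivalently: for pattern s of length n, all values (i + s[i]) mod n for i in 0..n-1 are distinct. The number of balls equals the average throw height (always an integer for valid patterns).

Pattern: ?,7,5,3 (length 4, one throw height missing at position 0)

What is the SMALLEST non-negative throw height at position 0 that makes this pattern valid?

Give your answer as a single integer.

i=0: s[i]=? (unknown)
i=1: (1 + 7) mod 4 = 0
i=2: (2 + 5) mod 4 = 3
i=3: (3 + 3) mod 4 = 2
Known residues: [0, 2, 3]; need a permutation of 0..3, so missing residue r = 1
Need (0 + s) mod 4 = 1; smallest s = (1 - 0) mod 4 = 1

Answer: 1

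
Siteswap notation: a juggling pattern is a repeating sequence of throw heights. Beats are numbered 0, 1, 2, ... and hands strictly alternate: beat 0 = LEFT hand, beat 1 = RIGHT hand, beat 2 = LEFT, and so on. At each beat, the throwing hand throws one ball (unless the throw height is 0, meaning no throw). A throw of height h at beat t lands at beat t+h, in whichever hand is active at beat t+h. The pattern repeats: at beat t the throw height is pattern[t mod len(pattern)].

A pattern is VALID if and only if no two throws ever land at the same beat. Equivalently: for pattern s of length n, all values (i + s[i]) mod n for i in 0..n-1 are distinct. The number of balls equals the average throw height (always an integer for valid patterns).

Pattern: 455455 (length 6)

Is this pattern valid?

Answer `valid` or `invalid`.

Answer: invalid

Derivation:
i=0: (i + s[i]) mod n = (0 + 4) mod 6 = 4
i=1: (i + s[i]) mod n = (1 + 5) mod 6 = 0
i=2: (i + s[i]) mod n = (2 + 5) mod 6 = 1
i=3: (i + s[i]) mod n = (3 + 4) mod 6 = 1
i=4: (i + s[i]) mod n = (4 + 5) mod 6 = 3
i=5: (i + s[i]) mod n = (5 + 5) mod 6 = 4
Residues: [4, 0, 1, 1, 3, 4], distinct: False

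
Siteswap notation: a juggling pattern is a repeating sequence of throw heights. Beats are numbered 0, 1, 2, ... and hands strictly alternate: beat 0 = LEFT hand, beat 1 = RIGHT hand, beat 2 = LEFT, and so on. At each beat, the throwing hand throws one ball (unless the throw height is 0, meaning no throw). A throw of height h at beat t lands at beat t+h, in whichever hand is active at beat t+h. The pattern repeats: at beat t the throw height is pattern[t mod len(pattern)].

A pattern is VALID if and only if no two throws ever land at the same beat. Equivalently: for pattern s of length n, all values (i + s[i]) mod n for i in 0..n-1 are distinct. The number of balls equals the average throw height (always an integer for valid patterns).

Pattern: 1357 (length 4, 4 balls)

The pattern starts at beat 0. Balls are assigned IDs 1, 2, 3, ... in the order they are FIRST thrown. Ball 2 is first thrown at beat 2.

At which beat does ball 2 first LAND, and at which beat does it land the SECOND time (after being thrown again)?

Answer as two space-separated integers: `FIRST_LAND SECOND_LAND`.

Answer: 7 14

Derivation:
Beat 0 (L): throw ball1 h=1 -> lands@1:R; in-air after throw: [b1@1:R]
Beat 1 (R): throw ball1 h=3 -> lands@4:L; in-air after throw: [b1@4:L]
Beat 2 (L): throw ball2 h=5 -> lands@7:R; in-air after throw: [b1@4:L b2@7:R]
Beat 3 (R): throw ball3 h=7 -> lands@10:L; in-air after throw: [b1@4:L b2@7:R b3@10:L]
Beat 4 (L): throw ball1 h=1 -> lands@5:R; in-air after throw: [b1@5:R b2@7:R b3@10:L]
Beat 5 (R): throw ball1 h=3 -> lands@8:L; in-air after throw: [b2@7:R b1@8:L b3@10:L]
Beat 6 (L): throw ball4 h=5 -> lands@11:R; in-air after throw: [b2@7:R b1@8:L b3@10:L b4@11:R]
Beat 7 (R): throw ball2 h=7 -> lands@14:L; in-air after throw: [b1@8:L b3@10:L b4@11:R b2@14:L]
Beat 8 (L): throw ball1 h=1 -> lands@9:R; in-air after throw: [b1@9:R b3@10:L b4@11:R b2@14:L]
Beat 9 (R): throw ball1 h=3 -> lands@12:L; in-air after throw: [b3@10:L b4@11:R b1@12:L b2@14:L]
Beat 10 (L): throw ball3 h=5 -> lands@15:R; in-air after throw: [b4@11:R b1@12:L b2@14:L b3@15:R]
Beat 11 (R): throw ball4 h=7 -> lands@18:L; in-air after throw: [b1@12:L b2@14:L b3@15:R b4@18:L]
Beat 12 (L): throw ball1 h=1 -> lands@13:R; in-air after throw: [b1@13:R b2@14:L b3@15:R b4@18:L]
Beat 13 (R): throw ball1 h=3 -> lands@16:L; in-air after throw: [b2@14:L b3@15:R b1@16:L b4@18:L]
Beat 14 (L): throw ball2 h=5 -> lands@19:R; in-air after throw: [b3@15:R b1@16:L b4@18:L b2@19:R]
Ball 2: thrown@2 h=5 -> first land @7; rethrown@7 h=7 -> second land @14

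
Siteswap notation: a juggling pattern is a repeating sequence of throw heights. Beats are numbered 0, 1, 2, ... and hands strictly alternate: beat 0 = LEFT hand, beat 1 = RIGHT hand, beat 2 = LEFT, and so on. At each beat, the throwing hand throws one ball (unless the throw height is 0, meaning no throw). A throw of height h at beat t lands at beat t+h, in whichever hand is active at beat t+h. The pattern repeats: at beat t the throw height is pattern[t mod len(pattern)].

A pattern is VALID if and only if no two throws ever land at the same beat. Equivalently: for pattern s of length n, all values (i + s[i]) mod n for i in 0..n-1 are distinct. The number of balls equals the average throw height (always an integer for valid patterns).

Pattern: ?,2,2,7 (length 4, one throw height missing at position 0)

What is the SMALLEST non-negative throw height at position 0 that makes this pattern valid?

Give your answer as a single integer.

i=0: s[i]=? (unknown)
i=1: (1 + 2) mod 4 = 3
i=2: (2 + 2) mod 4 = 0
i=3: (3 + 7) mod 4 = 2
Known residues: [0, 2, 3]; need a permutation of 0..3, so missing residue r = 1
Need (0 + s) mod 4 = 1; smallest s = (1 - 0) mod 4 = 1

Answer: 1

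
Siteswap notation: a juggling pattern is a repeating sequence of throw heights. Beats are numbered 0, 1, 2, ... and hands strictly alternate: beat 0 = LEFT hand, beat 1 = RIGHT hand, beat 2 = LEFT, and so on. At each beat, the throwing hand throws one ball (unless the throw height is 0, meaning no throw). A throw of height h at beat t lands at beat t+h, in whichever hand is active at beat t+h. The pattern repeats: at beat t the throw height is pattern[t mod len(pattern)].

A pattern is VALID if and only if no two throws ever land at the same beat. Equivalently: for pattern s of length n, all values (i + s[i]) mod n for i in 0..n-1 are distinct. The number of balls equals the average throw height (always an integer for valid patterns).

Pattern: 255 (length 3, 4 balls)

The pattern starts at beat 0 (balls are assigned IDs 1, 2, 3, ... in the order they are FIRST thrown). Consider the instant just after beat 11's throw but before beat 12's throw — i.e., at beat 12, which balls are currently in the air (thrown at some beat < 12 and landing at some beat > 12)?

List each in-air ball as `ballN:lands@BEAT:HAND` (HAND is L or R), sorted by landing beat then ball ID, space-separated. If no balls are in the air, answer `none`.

Answer: ball2:lands@13:R ball3:lands@15:R ball4:lands@16:L

Derivation:
Beat 0 (L): throw ball1 h=2 -> lands@2:L; in-air after throw: [b1@2:L]
Beat 1 (R): throw ball2 h=5 -> lands@6:L; in-air after throw: [b1@2:L b2@6:L]
Beat 2 (L): throw ball1 h=5 -> lands@7:R; in-air after throw: [b2@6:L b1@7:R]
Beat 3 (R): throw ball3 h=2 -> lands@5:R; in-air after throw: [b3@5:R b2@6:L b1@7:R]
Beat 4 (L): throw ball4 h=5 -> lands@9:R; in-air after throw: [b3@5:R b2@6:L b1@7:R b4@9:R]
Beat 5 (R): throw ball3 h=5 -> lands@10:L; in-air after throw: [b2@6:L b1@7:R b4@9:R b3@10:L]
Beat 6 (L): throw ball2 h=2 -> lands@8:L; in-air after throw: [b1@7:R b2@8:L b4@9:R b3@10:L]
Beat 7 (R): throw ball1 h=5 -> lands@12:L; in-air after throw: [b2@8:L b4@9:R b3@10:L b1@12:L]
Beat 8 (L): throw ball2 h=5 -> lands@13:R; in-air after throw: [b4@9:R b3@10:L b1@12:L b2@13:R]
Beat 9 (R): throw ball4 h=2 -> lands@11:R; in-air after throw: [b3@10:L b4@11:R b1@12:L b2@13:R]
Beat 10 (L): throw ball3 h=5 -> lands@15:R; in-air after throw: [b4@11:R b1@12:L b2@13:R b3@15:R]
Beat 11 (R): throw ball4 h=5 -> lands@16:L; in-air after throw: [b1@12:L b2@13:R b3@15:R b4@16:L]
Beat 12 (L): throw ball1 h=2 -> lands@14:L; in-air after throw: [b2@13:R b1@14:L b3@15:R b4@16:L]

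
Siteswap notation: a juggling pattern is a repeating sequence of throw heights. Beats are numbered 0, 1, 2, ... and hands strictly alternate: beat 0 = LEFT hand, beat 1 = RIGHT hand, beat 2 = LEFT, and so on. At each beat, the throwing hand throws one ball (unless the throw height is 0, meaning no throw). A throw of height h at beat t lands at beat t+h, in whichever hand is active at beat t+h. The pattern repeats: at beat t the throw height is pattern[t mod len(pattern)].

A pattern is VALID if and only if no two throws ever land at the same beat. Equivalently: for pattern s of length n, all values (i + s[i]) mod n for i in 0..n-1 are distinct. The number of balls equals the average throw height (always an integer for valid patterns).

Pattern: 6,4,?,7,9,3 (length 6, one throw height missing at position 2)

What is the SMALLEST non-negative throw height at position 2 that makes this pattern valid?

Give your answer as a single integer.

Answer: 1

Derivation:
i=0: (0 + 6) mod 6 = 0
i=1: (1 + 4) mod 6 = 5
i=2: s[i]=? (unknown)
i=3: (3 + 7) mod 6 = 4
i=4: (4 + 9) mod 6 = 1
i=5: (5 + 3) mod 6 = 2
Known residues: [0, 1, 2, 4, 5]; need a permutation of 0..5, so missing residue r = 3
Need (2 + s) mod 6 = 3; smallest s = (3 - 2) mod 6 = 1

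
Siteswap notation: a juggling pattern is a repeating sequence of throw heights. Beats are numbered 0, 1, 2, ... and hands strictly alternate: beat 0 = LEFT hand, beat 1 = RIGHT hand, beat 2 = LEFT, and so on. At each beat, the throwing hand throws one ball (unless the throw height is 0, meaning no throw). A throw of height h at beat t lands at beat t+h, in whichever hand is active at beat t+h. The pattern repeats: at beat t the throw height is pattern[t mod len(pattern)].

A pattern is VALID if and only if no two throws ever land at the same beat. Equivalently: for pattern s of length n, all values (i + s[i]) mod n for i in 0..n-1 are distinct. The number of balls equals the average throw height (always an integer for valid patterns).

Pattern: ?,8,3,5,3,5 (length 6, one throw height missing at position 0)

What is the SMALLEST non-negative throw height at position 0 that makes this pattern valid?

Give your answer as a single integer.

Answer: 0

Derivation:
i=0: s[i]=? (unknown)
i=1: (1 + 8) mod 6 = 3
i=2: (2 + 3) mod 6 = 5
i=3: (3 + 5) mod 6 = 2
i=4: (4 + 3) mod 6 = 1
i=5: (5 + 5) mod 6 = 4
Known residues: [1, 2, 3, 4, 5]; need a permutation of 0..5, so missing residue r = 0
Need (0 + s) mod 6 = 0; smallest s = (0 - 0) mod 6 = 0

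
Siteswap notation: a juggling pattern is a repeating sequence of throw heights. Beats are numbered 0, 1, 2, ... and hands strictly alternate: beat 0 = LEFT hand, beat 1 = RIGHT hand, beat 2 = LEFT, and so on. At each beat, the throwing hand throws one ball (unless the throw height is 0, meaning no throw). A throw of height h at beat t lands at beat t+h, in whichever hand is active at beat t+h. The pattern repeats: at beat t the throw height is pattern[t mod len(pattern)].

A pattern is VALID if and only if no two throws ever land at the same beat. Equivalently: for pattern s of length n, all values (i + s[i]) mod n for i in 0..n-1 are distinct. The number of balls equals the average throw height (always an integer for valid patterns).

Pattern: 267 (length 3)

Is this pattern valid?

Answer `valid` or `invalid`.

Answer: valid

Derivation:
i=0: (i + s[i]) mod n = (0 + 2) mod 3 = 2
i=1: (i + s[i]) mod n = (1 + 6) mod 3 = 1
i=2: (i + s[i]) mod n = (2 + 7) mod 3 = 0
Residues: [2, 1, 0], distinct: True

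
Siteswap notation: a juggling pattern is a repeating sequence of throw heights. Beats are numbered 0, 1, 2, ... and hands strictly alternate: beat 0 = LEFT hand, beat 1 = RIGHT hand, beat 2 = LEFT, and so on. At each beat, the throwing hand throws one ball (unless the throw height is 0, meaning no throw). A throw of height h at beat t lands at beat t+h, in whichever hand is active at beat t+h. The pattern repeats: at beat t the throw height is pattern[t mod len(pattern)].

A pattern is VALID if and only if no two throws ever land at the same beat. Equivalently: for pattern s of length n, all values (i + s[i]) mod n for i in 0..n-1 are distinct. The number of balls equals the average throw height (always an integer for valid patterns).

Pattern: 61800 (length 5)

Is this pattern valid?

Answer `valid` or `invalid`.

Answer: valid

Derivation:
i=0: (i + s[i]) mod n = (0 + 6) mod 5 = 1
i=1: (i + s[i]) mod n = (1 + 1) mod 5 = 2
i=2: (i + s[i]) mod n = (2 + 8) mod 5 = 0
i=3: (i + s[i]) mod n = (3 + 0) mod 5 = 3
i=4: (i + s[i]) mod n = (4 + 0) mod 5 = 4
Residues: [1, 2, 0, 3, 4], distinct: True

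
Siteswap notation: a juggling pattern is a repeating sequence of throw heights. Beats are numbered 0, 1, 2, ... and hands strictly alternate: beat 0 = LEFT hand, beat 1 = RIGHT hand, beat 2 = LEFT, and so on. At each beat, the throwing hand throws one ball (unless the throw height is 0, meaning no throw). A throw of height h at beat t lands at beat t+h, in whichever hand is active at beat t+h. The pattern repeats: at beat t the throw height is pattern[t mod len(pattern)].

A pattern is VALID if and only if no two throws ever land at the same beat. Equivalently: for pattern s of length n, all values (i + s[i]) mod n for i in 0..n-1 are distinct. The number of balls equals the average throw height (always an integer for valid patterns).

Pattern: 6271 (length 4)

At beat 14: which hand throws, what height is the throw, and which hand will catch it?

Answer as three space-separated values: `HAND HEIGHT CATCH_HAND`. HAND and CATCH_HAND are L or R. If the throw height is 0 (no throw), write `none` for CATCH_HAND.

Answer: L 7 R

Derivation:
Beat 14: 14 mod 2 = 0, so hand = L
Throw height = pattern[14 mod 4] = pattern[2] = 7
Lands at beat 14+7=21, 21 mod 2 = 1, so catch hand = R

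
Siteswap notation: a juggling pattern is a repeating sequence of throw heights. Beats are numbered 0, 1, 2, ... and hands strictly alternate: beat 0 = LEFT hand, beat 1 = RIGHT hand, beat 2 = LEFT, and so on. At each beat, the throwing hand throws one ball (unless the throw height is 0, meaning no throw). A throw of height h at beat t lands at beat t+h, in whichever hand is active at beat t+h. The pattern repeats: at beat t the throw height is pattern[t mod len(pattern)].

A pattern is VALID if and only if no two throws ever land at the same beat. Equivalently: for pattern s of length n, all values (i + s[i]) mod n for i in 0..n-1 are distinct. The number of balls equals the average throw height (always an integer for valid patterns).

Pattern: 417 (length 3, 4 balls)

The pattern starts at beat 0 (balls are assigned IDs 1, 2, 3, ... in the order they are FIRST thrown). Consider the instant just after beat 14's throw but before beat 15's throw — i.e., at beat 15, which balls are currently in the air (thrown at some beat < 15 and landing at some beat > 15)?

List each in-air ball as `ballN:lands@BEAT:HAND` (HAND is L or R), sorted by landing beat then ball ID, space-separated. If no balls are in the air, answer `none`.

Answer: ball1:lands@16:L ball4:lands@18:L ball2:lands@21:R

Derivation:
Beat 0 (L): throw ball1 h=4 -> lands@4:L; in-air after throw: [b1@4:L]
Beat 1 (R): throw ball2 h=1 -> lands@2:L; in-air after throw: [b2@2:L b1@4:L]
Beat 2 (L): throw ball2 h=7 -> lands@9:R; in-air after throw: [b1@4:L b2@9:R]
Beat 3 (R): throw ball3 h=4 -> lands@7:R; in-air after throw: [b1@4:L b3@7:R b2@9:R]
Beat 4 (L): throw ball1 h=1 -> lands@5:R; in-air after throw: [b1@5:R b3@7:R b2@9:R]
Beat 5 (R): throw ball1 h=7 -> lands@12:L; in-air after throw: [b3@7:R b2@9:R b1@12:L]
Beat 6 (L): throw ball4 h=4 -> lands@10:L; in-air after throw: [b3@7:R b2@9:R b4@10:L b1@12:L]
Beat 7 (R): throw ball3 h=1 -> lands@8:L; in-air after throw: [b3@8:L b2@9:R b4@10:L b1@12:L]
Beat 8 (L): throw ball3 h=7 -> lands@15:R; in-air after throw: [b2@9:R b4@10:L b1@12:L b3@15:R]
Beat 9 (R): throw ball2 h=4 -> lands@13:R; in-air after throw: [b4@10:L b1@12:L b2@13:R b3@15:R]
Beat 10 (L): throw ball4 h=1 -> lands@11:R; in-air after throw: [b4@11:R b1@12:L b2@13:R b3@15:R]
Beat 11 (R): throw ball4 h=7 -> lands@18:L; in-air after throw: [b1@12:L b2@13:R b3@15:R b4@18:L]
Beat 12 (L): throw ball1 h=4 -> lands@16:L; in-air after throw: [b2@13:R b3@15:R b1@16:L b4@18:L]
Beat 13 (R): throw ball2 h=1 -> lands@14:L; in-air after throw: [b2@14:L b3@15:R b1@16:L b4@18:L]
Beat 14 (L): throw ball2 h=7 -> lands@21:R; in-air after throw: [b3@15:R b1@16:L b4@18:L b2@21:R]
Beat 15 (R): throw ball3 h=4 -> lands@19:R; in-air after throw: [b1@16:L b4@18:L b3@19:R b2@21:R]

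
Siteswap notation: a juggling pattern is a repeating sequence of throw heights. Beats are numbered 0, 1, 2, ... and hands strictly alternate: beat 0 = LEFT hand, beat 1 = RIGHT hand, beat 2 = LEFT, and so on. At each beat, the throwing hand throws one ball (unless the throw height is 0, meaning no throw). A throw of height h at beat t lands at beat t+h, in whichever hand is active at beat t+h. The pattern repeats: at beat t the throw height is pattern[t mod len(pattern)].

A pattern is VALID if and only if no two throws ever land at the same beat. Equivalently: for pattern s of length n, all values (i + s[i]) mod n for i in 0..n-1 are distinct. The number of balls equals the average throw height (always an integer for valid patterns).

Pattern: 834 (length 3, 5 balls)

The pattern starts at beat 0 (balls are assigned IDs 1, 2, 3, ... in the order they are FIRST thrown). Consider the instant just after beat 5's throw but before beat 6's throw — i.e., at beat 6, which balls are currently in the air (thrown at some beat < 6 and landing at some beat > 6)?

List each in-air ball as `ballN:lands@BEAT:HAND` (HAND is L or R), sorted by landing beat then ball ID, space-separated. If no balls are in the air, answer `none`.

Answer: ball2:lands@7:R ball1:lands@8:L ball5:lands@9:R ball4:lands@11:R

Derivation:
Beat 0 (L): throw ball1 h=8 -> lands@8:L; in-air after throw: [b1@8:L]
Beat 1 (R): throw ball2 h=3 -> lands@4:L; in-air after throw: [b2@4:L b1@8:L]
Beat 2 (L): throw ball3 h=4 -> lands@6:L; in-air after throw: [b2@4:L b3@6:L b1@8:L]
Beat 3 (R): throw ball4 h=8 -> lands@11:R; in-air after throw: [b2@4:L b3@6:L b1@8:L b4@11:R]
Beat 4 (L): throw ball2 h=3 -> lands@7:R; in-air after throw: [b3@6:L b2@7:R b1@8:L b4@11:R]
Beat 5 (R): throw ball5 h=4 -> lands@9:R; in-air after throw: [b3@6:L b2@7:R b1@8:L b5@9:R b4@11:R]
Beat 6 (L): throw ball3 h=8 -> lands@14:L; in-air after throw: [b2@7:R b1@8:L b5@9:R b4@11:R b3@14:L]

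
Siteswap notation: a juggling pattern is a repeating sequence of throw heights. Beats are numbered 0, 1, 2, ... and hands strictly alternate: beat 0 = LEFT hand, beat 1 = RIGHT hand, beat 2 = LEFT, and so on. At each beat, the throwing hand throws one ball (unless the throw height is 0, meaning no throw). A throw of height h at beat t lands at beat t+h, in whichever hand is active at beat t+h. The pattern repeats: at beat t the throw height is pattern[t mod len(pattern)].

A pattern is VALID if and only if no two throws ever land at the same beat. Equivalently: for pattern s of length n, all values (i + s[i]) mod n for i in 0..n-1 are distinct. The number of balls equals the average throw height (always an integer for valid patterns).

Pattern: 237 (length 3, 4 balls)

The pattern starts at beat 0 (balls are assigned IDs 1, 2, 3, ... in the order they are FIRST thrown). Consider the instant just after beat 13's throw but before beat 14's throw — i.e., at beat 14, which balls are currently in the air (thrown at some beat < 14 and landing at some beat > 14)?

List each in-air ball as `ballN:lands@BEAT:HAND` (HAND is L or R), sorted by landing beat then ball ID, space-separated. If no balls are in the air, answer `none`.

Answer: ball4:lands@15:R ball2:lands@16:L ball1:lands@18:L

Derivation:
Beat 0 (L): throw ball1 h=2 -> lands@2:L; in-air after throw: [b1@2:L]
Beat 1 (R): throw ball2 h=3 -> lands@4:L; in-air after throw: [b1@2:L b2@4:L]
Beat 2 (L): throw ball1 h=7 -> lands@9:R; in-air after throw: [b2@4:L b1@9:R]
Beat 3 (R): throw ball3 h=2 -> lands@5:R; in-air after throw: [b2@4:L b3@5:R b1@9:R]
Beat 4 (L): throw ball2 h=3 -> lands@7:R; in-air after throw: [b3@5:R b2@7:R b1@9:R]
Beat 5 (R): throw ball3 h=7 -> lands@12:L; in-air after throw: [b2@7:R b1@9:R b3@12:L]
Beat 6 (L): throw ball4 h=2 -> lands@8:L; in-air after throw: [b2@7:R b4@8:L b1@9:R b3@12:L]
Beat 7 (R): throw ball2 h=3 -> lands@10:L; in-air after throw: [b4@8:L b1@9:R b2@10:L b3@12:L]
Beat 8 (L): throw ball4 h=7 -> lands@15:R; in-air after throw: [b1@9:R b2@10:L b3@12:L b4@15:R]
Beat 9 (R): throw ball1 h=2 -> lands@11:R; in-air after throw: [b2@10:L b1@11:R b3@12:L b4@15:R]
Beat 10 (L): throw ball2 h=3 -> lands@13:R; in-air after throw: [b1@11:R b3@12:L b2@13:R b4@15:R]
Beat 11 (R): throw ball1 h=7 -> lands@18:L; in-air after throw: [b3@12:L b2@13:R b4@15:R b1@18:L]
Beat 12 (L): throw ball3 h=2 -> lands@14:L; in-air after throw: [b2@13:R b3@14:L b4@15:R b1@18:L]
Beat 13 (R): throw ball2 h=3 -> lands@16:L; in-air after throw: [b3@14:L b4@15:R b2@16:L b1@18:L]
Beat 14 (L): throw ball3 h=7 -> lands@21:R; in-air after throw: [b4@15:R b2@16:L b1@18:L b3@21:R]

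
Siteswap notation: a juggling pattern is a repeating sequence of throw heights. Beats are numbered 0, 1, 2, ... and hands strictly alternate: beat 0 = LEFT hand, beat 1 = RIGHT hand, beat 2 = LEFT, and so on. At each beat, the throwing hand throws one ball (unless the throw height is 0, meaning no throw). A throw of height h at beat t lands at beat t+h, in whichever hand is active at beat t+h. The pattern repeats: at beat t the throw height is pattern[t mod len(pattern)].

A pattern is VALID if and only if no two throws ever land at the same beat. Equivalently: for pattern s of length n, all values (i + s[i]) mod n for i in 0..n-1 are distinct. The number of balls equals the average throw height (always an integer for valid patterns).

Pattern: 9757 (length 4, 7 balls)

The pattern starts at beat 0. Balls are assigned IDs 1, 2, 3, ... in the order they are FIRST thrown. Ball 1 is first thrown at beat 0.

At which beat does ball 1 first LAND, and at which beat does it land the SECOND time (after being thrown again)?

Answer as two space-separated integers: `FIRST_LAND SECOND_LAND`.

Answer: 9 16

Derivation:
Beat 0 (L): throw ball1 h=9 -> lands@9:R; in-air after throw: [b1@9:R]
Beat 1 (R): throw ball2 h=7 -> lands@8:L; in-air after throw: [b2@8:L b1@9:R]
Beat 2 (L): throw ball3 h=5 -> lands@7:R; in-air after throw: [b3@7:R b2@8:L b1@9:R]
Beat 3 (R): throw ball4 h=7 -> lands@10:L; in-air after throw: [b3@7:R b2@8:L b1@9:R b4@10:L]
Beat 4 (L): throw ball5 h=9 -> lands@13:R; in-air after throw: [b3@7:R b2@8:L b1@9:R b4@10:L b5@13:R]
Beat 5 (R): throw ball6 h=7 -> lands@12:L; in-air after throw: [b3@7:R b2@8:L b1@9:R b4@10:L b6@12:L b5@13:R]
Beat 6 (L): throw ball7 h=5 -> lands@11:R; in-air after throw: [b3@7:R b2@8:L b1@9:R b4@10:L b7@11:R b6@12:L b5@13:R]
Beat 7 (R): throw ball3 h=7 -> lands@14:L; in-air after throw: [b2@8:L b1@9:R b4@10:L b7@11:R b6@12:L b5@13:R b3@14:L]
Beat 8 (L): throw ball2 h=9 -> lands@17:R; in-air after throw: [b1@9:R b4@10:L b7@11:R b6@12:L b5@13:R b3@14:L b2@17:R]
Beat 9 (R): throw ball1 h=7 -> lands@16:L; in-air after throw: [b4@10:L b7@11:R b6@12:L b5@13:R b3@14:L b1@16:L b2@17:R]
Beat 10 (L): throw ball4 h=5 -> lands@15:R; in-air after throw: [b7@11:R b6@12:L b5@13:R b3@14:L b4@15:R b1@16:L b2@17:R]
Beat 11 (R): throw ball7 h=7 -> lands@18:L; in-air after throw: [b6@12:L b5@13:R b3@14:L b4@15:R b1@16:L b2@17:R b7@18:L]
Beat 12 (L): throw ball6 h=9 -> lands@21:R; in-air after throw: [b5@13:R b3@14:L b4@15:R b1@16:L b2@17:R b7@18:L b6@21:R]
Beat 13 (R): throw ball5 h=7 -> lands@20:L; in-air after throw: [b3@14:L b4@15:R b1@16:L b2@17:R b7@18:L b5@20:L b6@21:R]
Beat 14 (L): throw ball3 h=5 -> lands@19:R; in-air after throw: [b4@15:R b1@16:L b2@17:R b7@18:L b3@19:R b5@20:L b6@21:R]
Beat 15 (R): throw ball4 h=7 -> lands@22:L; in-air after throw: [b1@16:L b2@17:R b7@18:L b3@19:R b5@20:L b6@21:R b4@22:L]
Beat 16 (L): throw ball1 h=9 -> lands@25:R; in-air after throw: [b2@17:R b7@18:L b3@19:R b5@20:L b6@21:R b4@22:L b1@25:R]
Ball 1: thrown@0 h=9 -> first land @9; rethrown@9 h=7 -> second land @16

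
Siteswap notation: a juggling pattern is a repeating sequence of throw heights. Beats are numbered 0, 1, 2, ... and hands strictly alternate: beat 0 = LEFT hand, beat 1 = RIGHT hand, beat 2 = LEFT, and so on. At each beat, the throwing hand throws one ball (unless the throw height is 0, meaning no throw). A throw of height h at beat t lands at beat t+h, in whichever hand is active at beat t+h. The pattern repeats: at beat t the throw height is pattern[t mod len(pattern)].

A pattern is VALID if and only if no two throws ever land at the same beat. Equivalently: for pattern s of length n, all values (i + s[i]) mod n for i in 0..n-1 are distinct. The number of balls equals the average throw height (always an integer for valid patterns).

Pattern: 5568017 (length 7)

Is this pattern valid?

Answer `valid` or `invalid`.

Answer: invalid

Derivation:
i=0: (i + s[i]) mod n = (0 + 5) mod 7 = 5
i=1: (i + s[i]) mod n = (1 + 5) mod 7 = 6
i=2: (i + s[i]) mod n = (2 + 6) mod 7 = 1
i=3: (i + s[i]) mod n = (3 + 8) mod 7 = 4
i=4: (i + s[i]) mod n = (4 + 0) mod 7 = 4
i=5: (i + s[i]) mod n = (5 + 1) mod 7 = 6
i=6: (i + s[i]) mod n = (6 + 7) mod 7 = 6
Residues: [5, 6, 1, 4, 4, 6, 6], distinct: False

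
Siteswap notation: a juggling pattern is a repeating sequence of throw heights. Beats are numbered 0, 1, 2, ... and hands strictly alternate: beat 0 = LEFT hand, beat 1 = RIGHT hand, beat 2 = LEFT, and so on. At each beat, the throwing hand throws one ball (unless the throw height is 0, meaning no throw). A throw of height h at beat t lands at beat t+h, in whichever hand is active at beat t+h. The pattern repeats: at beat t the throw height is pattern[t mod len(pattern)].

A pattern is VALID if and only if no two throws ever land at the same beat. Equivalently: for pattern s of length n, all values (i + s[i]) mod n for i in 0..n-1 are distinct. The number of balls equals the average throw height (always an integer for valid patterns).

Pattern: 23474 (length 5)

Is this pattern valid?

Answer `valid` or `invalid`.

i=0: (i + s[i]) mod n = (0 + 2) mod 5 = 2
i=1: (i + s[i]) mod n = (1 + 3) mod 5 = 4
i=2: (i + s[i]) mod n = (2 + 4) mod 5 = 1
i=3: (i + s[i]) mod n = (3 + 7) mod 5 = 0
i=4: (i + s[i]) mod n = (4 + 4) mod 5 = 3
Residues: [2, 4, 1, 0, 3], distinct: True

Answer: valid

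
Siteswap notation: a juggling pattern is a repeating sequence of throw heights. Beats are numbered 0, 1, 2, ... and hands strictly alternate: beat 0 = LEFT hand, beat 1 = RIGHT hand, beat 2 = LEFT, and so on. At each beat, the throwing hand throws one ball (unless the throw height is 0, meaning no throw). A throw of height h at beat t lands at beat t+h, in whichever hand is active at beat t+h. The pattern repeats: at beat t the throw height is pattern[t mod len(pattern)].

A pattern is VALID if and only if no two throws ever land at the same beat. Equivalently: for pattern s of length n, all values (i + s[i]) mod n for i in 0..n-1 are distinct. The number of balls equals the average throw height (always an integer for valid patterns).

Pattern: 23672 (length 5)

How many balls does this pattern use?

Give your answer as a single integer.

Answer: 4

Derivation:
Pattern = [2, 3, 6, 7, 2], length n = 5
  position 0: throw height = 2, running sum = 2
  position 1: throw height = 3, running sum = 5
  position 2: throw height = 6, running sum = 11
  position 3: throw height = 7, running sum = 18
  position 4: throw height = 2, running sum = 20
Total sum = 20; balls = sum / n = 20 / 5 = 4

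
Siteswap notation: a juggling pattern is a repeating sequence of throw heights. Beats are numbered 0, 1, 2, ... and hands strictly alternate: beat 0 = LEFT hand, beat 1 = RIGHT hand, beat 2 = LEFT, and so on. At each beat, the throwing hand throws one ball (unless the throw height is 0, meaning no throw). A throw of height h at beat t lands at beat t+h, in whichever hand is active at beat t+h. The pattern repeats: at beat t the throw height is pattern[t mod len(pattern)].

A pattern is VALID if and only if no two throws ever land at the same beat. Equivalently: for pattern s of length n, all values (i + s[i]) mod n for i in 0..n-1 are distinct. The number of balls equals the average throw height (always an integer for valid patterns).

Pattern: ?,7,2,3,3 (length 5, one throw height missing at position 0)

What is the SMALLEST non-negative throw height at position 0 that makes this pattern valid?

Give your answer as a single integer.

i=0: s[i]=? (unknown)
i=1: (1 + 7) mod 5 = 3
i=2: (2 + 2) mod 5 = 4
i=3: (3 + 3) mod 5 = 1
i=4: (4 + 3) mod 5 = 2
Known residues: [1, 2, 3, 4]; need a permutation of 0..4, so missing residue r = 0
Need (0 + s) mod 5 = 0; smallest s = (0 - 0) mod 5 = 0

Answer: 0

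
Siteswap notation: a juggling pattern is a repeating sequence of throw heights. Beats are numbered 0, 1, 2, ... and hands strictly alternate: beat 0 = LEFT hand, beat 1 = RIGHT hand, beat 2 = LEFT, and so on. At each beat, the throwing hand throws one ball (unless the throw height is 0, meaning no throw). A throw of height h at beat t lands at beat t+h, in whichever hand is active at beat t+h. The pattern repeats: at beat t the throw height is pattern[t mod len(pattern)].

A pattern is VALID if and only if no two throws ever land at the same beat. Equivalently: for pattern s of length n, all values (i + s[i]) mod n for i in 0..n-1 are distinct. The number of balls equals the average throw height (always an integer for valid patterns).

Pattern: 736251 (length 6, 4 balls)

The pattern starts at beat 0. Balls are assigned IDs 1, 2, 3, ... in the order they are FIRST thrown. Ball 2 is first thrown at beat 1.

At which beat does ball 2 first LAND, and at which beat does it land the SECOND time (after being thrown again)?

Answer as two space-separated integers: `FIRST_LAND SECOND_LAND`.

Beat 0 (L): throw ball1 h=7 -> lands@7:R; in-air after throw: [b1@7:R]
Beat 1 (R): throw ball2 h=3 -> lands@4:L; in-air after throw: [b2@4:L b1@7:R]
Beat 2 (L): throw ball3 h=6 -> lands@8:L; in-air after throw: [b2@4:L b1@7:R b3@8:L]
Beat 3 (R): throw ball4 h=2 -> lands@5:R; in-air after throw: [b2@4:L b4@5:R b1@7:R b3@8:L]
Beat 4 (L): throw ball2 h=5 -> lands@9:R; in-air after throw: [b4@5:R b1@7:R b3@8:L b2@9:R]
Beat 5 (R): throw ball4 h=1 -> lands@6:L; in-air after throw: [b4@6:L b1@7:R b3@8:L b2@9:R]
Beat 6 (L): throw ball4 h=7 -> lands@13:R; in-air after throw: [b1@7:R b3@8:L b2@9:R b4@13:R]
Beat 7 (R): throw ball1 h=3 -> lands@10:L; in-air after throw: [b3@8:L b2@9:R b1@10:L b4@13:R]
Beat 8 (L): throw ball3 h=6 -> lands@14:L; in-air after throw: [b2@9:R b1@10:L b4@13:R b3@14:L]
Beat 9 (R): throw ball2 h=2 -> lands@11:R; in-air after throw: [b1@10:L b2@11:R b4@13:R b3@14:L]
Ball 2: thrown@1 h=3 -> first land @4; rethrown@4 h=5 -> second land @9

Answer: 4 9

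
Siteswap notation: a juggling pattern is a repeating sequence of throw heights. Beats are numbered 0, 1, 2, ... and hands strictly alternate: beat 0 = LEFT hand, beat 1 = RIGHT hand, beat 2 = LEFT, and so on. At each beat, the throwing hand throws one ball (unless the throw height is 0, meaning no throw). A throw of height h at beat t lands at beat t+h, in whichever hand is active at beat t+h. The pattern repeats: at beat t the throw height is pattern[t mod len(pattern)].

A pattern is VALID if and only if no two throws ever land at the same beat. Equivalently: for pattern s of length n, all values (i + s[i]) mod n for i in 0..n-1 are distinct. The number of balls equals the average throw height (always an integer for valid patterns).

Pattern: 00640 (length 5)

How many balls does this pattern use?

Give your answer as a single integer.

Pattern = [0, 0, 6, 4, 0], length n = 5
  position 0: throw height = 0, running sum = 0
  position 1: throw height = 0, running sum = 0
  position 2: throw height = 6, running sum = 6
  position 3: throw height = 4, running sum = 10
  position 4: throw height = 0, running sum = 10
Total sum = 10; balls = sum / n = 10 / 5 = 2

Answer: 2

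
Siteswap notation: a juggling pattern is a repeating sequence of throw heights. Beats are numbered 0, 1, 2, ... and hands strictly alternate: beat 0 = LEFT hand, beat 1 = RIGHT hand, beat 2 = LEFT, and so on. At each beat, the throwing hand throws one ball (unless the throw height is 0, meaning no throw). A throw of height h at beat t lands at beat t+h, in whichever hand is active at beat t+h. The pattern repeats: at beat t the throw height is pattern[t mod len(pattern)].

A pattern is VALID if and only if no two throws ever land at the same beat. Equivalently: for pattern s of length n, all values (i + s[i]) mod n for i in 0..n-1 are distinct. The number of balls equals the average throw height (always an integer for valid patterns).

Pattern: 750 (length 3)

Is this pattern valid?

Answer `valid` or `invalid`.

i=0: (i + s[i]) mod n = (0 + 7) mod 3 = 1
i=1: (i + s[i]) mod n = (1 + 5) mod 3 = 0
i=2: (i + s[i]) mod n = (2 + 0) mod 3 = 2
Residues: [1, 0, 2], distinct: True

Answer: valid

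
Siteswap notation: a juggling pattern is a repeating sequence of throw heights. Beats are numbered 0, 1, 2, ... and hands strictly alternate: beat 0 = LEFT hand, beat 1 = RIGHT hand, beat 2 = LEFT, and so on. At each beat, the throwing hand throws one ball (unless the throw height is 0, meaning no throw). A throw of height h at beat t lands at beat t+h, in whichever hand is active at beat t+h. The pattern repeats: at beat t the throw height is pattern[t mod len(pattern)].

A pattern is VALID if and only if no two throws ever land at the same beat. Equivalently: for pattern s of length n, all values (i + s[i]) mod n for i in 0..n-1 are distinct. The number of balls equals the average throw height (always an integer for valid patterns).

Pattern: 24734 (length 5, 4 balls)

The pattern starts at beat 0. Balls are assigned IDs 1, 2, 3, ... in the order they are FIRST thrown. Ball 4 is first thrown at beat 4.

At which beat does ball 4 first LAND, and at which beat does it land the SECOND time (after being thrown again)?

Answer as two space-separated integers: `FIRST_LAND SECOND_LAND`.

Beat 0 (L): throw ball1 h=2 -> lands@2:L; in-air after throw: [b1@2:L]
Beat 1 (R): throw ball2 h=4 -> lands@5:R; in-air after throw: [b1@2:L b2@5:R]
Beat 2 (L): throw ball1 h=7 -> lands@9:R; in-air after throw: [b2@5:R b1@9:R]
Beat 3 (R): throw ball3 h=3 -> lands@6:L; in-air after throw: [b2@5:R b3@6:L b1@9:R]
Beat 4 (L): throw ball4 h=4 -> lands@8:L; in-air after throw: [b2@5:R b3@6:L b4@8:L b1@9:R]
Beat 5 (R): throw ball2 h=2 -> lands@7:R; in-air after throw: [b3@6:L b2@7:R b4@8:L b1@9:R]
Beat 6 (L): throw ball3 h=4 -> lands@10:L; in-air after throw: [b2@7:R b4@8:L b1@9:R b3@10:L]
Beat 7 (R): throw ball2 h=7 -> lands@14:L; in-air after throw: [b4@8:L b1@9:R b3@10:L b2@14:L]
Beat 8 (L): throw ball4 h=3 -> lands@11:R; in-air after throw: [b1@9:R b3@10:L b4@11:R b2@14:L]
Beat 9 (R): throw ball1 h=4 -> lands@13:R; in-air after throw: [b3@10:L b4@11:R b1@13:R b2@14:L]
Beat 10 (L): throw ball3 h=2 -> lands@12:L; in-air after throw: [b4@11:R b3@12:L b1@13:R b2@14:L]
Beat 11 (R): throw ball4 h=4 -> lands@15:R; in-air after throw: [b3@12:L b1@13:R b2@14:L b4@15:R]
Ball 4: thrown@4 h=4 -> first land @8; rethrown@8 h=3 -> second land @11

Answer: 8 11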